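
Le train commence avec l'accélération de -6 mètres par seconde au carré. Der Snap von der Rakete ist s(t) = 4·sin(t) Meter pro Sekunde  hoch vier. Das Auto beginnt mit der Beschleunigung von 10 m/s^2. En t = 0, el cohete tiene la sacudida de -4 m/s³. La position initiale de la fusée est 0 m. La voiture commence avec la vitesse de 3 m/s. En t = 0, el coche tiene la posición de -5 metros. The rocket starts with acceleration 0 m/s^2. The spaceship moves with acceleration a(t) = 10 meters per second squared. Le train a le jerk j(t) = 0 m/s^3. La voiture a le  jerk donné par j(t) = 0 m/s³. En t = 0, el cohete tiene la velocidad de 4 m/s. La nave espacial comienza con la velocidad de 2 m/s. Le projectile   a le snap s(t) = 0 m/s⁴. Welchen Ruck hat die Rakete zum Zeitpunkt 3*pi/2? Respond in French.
Pour résoudre ceci, nous devons prendre 1 intégrale de notre équation du snap s(t) = 4·sin(t). En prenant ∫s(t)dt et en appliquant j(0) = -4, nous trouvons j(t) = -4·cos(t). En utilisant j(t) = -4·cos(t) et en substituant t = 3*pi/2, nous trouvons j = 0.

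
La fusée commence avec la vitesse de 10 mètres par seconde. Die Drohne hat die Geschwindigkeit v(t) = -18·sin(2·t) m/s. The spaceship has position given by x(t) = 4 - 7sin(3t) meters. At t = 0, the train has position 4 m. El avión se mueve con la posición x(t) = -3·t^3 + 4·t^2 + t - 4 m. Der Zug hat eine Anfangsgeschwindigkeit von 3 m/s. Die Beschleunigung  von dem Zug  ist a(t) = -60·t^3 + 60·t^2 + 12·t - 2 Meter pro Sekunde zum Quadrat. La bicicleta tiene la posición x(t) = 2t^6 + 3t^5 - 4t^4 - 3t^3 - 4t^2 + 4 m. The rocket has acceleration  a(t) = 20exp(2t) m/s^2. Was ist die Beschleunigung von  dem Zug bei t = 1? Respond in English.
We have acceleration a(t) = -60·t^3 + 60·t^2 + 12·t - 2. Substituting t = 1: a(1) = 10.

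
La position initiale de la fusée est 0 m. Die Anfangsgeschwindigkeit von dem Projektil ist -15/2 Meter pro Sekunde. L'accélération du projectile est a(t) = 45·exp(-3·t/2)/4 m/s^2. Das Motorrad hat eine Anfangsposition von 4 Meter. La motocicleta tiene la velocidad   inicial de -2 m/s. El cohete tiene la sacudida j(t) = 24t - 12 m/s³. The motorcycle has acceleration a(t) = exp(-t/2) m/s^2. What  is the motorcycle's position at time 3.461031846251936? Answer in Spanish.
Partiendo de la aceleración a(t) = exp(-t/2), tomamos 2 integrales. Integrando la aceleración y usando la condición inicial v(0) = -2, obtenemos v(t) = -2·exp(-t/2). Integrando la velocidad y usando la condición inicial x(0) = 4, obtenemos x(t) = 4·exp(-t/2). Usando x(t) = 4·exp(-t/2) y sustituyendo t = 3.461031846251936, encontramos x = 0.708771873733323.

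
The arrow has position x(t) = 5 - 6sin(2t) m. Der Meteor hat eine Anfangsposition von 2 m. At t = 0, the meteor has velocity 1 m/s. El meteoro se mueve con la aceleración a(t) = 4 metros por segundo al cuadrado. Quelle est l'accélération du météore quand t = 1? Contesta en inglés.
From the given acceleration equation a(t) = 4, we substitute t = 1 to get a = 4.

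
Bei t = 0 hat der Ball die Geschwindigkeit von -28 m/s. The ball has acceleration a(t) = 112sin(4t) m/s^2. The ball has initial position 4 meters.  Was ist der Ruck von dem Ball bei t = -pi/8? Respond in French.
Nous devons dériver notre équation de l'accélération a(t) = 112·sin(4·t) 1 fois. La dérivée de l'accélération donne le jerk: j(t) = 448·cos(4·t). Nous avons le jerk j(t) = 448·cos(4·t). En substituant t = -pi/8: j(-pi/8) = 0.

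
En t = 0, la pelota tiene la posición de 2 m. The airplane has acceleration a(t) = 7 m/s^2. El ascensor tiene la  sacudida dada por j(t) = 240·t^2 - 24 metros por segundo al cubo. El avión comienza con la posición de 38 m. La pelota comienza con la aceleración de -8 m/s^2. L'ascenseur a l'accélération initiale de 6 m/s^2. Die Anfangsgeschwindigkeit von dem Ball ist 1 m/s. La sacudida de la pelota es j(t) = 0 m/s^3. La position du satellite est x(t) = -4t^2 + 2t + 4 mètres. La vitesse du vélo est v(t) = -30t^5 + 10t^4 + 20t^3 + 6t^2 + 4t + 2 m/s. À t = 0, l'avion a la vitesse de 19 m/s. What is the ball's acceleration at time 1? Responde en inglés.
To solve this, we need to take 1 integral of our jerk equation j(t) = 0. Integrating jerk and using the initial condition a(0) = -8, we get a(t) = -8. From the given acceleration equation a(t) = -8, we substitute t = 1 to get a = -8.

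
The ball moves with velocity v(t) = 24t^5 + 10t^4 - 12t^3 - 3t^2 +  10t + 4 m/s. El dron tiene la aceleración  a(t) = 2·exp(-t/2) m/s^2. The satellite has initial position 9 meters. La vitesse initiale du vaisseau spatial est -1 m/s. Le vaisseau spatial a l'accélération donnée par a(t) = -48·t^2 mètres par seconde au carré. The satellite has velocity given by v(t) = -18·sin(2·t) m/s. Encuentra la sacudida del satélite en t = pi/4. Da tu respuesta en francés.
Nous devons dériver notre équation de la vitesse v(t) = -18·sin(2·t) 2 fois. La dérivée de la vitesse donne l'accélération: a(t) = -36·cos(2·t). En prenant d/dt de a(t), nous trouvons j(t) = 72·sin(2·t). En utilisant j(t) = 72·sin(2·t) et en substituant t = pi/4, nous trouvons j = 72.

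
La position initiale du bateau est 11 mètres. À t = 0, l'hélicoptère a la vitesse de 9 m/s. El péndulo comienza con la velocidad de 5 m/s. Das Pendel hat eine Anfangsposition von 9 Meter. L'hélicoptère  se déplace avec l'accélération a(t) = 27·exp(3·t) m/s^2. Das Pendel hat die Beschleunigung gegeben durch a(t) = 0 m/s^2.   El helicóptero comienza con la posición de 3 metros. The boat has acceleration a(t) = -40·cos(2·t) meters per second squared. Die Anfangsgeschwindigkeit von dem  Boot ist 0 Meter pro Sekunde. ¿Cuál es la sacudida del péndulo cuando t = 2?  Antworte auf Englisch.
To solve this, we need to take 1 derivative of our acceleration equation a(t) = 0. Taking d/dt of a(t), we find j(t) = 0. From the given jerk equation j(t) = 0, we substitute t = 2 to get j = 0.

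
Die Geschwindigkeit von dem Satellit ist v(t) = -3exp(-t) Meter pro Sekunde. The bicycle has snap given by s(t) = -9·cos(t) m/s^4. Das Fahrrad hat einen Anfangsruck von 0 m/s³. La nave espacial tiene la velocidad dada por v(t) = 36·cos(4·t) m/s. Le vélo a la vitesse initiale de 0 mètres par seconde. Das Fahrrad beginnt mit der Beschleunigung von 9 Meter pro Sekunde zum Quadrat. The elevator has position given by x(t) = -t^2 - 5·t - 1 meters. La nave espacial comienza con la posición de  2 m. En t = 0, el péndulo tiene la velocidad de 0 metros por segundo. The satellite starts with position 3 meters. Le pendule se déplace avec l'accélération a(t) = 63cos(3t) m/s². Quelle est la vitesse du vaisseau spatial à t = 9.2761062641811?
En utilisant v(t) = 36·cos(4·t) et en substituant t = 9.2761062641811, nous trouvons v = 29.8196646194156.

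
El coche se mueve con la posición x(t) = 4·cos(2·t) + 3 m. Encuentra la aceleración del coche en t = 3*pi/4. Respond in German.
Ausgehend von der Position x(t) = 4·cos(2·t) + 3, nehmen wir 2 Ableitungen. Die Ableitung von der Position ergibt die Geschwindigkeit: v(t) = -8·sin(2·t). Die Ableitung von der Geschwindigkeit ergibt die Beschleunigung: a(t) = -16·cos(2·t). Mit a(t) = -16·cos(2·t) und Einsetzen von t = 3*pi/4, finden wir a = 0.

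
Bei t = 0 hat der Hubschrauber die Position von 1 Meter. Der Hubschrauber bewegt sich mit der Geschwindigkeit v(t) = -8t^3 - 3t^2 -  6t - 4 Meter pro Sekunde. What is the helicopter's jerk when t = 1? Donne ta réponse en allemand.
Ausgehend von der Geschwindigkeit v(t) = -8·t^3 - 3·t^2 - 6·t - 4, nehmen wir 2 Ableitungen. Mit d/dt von v(t) finden wir a(t) = -24·t^2 - 6·t - 6. Mit d/dt von a(t) finden wir j(t) = -48·t - 6. Wir haben den Ruck j(t) = -48·t - 6. Durch Einsetzen von t = 1: j(1) = -54.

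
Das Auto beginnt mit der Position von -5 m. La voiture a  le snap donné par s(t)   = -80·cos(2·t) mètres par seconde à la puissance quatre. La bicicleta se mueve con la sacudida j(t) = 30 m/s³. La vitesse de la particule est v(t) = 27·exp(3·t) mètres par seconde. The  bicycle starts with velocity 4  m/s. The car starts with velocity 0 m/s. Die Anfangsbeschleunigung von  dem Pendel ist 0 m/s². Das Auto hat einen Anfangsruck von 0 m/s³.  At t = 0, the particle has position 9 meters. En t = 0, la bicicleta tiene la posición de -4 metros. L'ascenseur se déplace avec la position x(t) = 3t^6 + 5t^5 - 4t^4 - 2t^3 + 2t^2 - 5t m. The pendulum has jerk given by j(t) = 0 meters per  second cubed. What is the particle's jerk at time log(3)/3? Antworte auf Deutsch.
Wir müssen unsere Gleichung für die Geschwindigkeit v(t) = 27·exp(3·t) 2-mal ableiten. Mit d/dt von v(t) finden wir a(t) = 81·exp(3·t). Mit d/dt von a(t) finden wir j(t) = 243·exp(3·t). Aus der Gleichung für den Ruck j(t) = 243·exp(3·t), setzen wir t = log(3)/3 ein und erhalten j = 729.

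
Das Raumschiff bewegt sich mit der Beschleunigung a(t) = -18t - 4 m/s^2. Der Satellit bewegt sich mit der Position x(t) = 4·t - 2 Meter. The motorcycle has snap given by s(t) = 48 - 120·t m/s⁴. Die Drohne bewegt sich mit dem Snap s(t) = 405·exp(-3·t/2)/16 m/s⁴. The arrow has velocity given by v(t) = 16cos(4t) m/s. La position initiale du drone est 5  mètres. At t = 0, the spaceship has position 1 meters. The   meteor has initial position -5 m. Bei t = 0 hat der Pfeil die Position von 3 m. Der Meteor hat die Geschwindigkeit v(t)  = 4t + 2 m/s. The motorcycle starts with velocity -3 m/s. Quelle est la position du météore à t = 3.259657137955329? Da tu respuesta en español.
Partiendo de la velocidad v(t) = 4·t + 2, tomamos 1 antiderivada. Tomando ∫v(t)dt y aplicando x(0) = -5, encontramos x(t) = 2·t^2 + 2·t - 5. De la ecuación de la posición x(t) = 2·t^2 + 2·t - 5, sustituimos t = 3.259657137955329 para obtener x = 22.7700435899569.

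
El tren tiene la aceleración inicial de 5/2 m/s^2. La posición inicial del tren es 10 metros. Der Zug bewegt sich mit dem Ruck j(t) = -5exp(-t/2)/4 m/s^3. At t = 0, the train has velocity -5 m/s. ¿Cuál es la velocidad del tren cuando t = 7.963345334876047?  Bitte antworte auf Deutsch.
Um dies zu lösen, müssen wir 2 Stammfunktionen unserer Gleichung für den Ruck j(t) = -5·exp(-t/2)/4 finden. Durch Integration von dem Ruck und Verwendung der Anfangsbedingung a(0) = 5/2, erhalten wir a(t) = 5·exp(-t/2)/2. Mit ∫a(t)dt und Anwendung von v(0) = -5, finden wir v(t) = -5·exp(-t/2). Mit v(t) = -5·exp(-t/2) und Einsetzen von t = 7.963345334876047, finden wir v = -0.0932720530108973.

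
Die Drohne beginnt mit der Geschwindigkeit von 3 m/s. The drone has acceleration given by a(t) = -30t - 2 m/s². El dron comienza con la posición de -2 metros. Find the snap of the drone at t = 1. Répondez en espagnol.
Para resolver esto, necesitamos tomar 2 derivadas de nuestra ecuación de la aceleración a(t) = -30·t - 2. La derivada de la aceleración da la sacudida: j(t) = -30. Tomando d/dt de j(t), encontramos s(t) = 0. Tenemos el snap s(t) = 0. Sustituyendo t = 1: s(1) = 0.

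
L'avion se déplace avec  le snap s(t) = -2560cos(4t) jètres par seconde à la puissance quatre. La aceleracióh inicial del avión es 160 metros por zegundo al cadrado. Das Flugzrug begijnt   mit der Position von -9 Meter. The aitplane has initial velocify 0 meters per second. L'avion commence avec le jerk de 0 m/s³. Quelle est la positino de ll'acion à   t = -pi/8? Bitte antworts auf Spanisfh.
Necesitamos integrar nuestra ecuación del snap s(t) = -2560·cos(4·t) 4 veces. La antiderivada del snap es la sacudida. Usando j(0) = 0, obtenemos j(t) = -640·sin(4·t). Integrando la sacudida y usando la condición inicial a(0) = 160, obtenemos a(t) = 160·cos(4·t). La antiderivada de la aceleración es la velocidad. Usando v(0) = 0, obtenemos v(t) = 40·sin(4·t). Tomando ∫v(t)dt y aplicando x(0) = -9, encontramos x(t) = 1 - 10·cos(4·t). Tenemos la posición x(t) = 1 - 10·cos(4·t). Sustituyendo t = -pi/8: x(-pi/8) = 1.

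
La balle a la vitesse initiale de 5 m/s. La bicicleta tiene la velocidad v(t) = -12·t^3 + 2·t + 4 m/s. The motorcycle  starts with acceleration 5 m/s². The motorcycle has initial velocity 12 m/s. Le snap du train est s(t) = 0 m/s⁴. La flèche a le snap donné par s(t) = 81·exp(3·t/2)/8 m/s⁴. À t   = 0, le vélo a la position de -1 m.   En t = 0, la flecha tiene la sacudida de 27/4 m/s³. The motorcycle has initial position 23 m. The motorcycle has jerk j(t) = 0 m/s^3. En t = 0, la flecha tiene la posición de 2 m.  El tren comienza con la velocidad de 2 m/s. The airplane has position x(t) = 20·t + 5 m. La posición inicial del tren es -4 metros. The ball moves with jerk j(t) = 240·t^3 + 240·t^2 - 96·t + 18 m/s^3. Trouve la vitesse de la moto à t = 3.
Nous devons trouver la primitive de notre équation du jerk j(t) = 0 2 fois. En intégrant le jerk et en utilisant la condition initiale a(0) = 5, nous obtenons a(t) = 5. La primitive de l'accélération est la vitesse. En utilisant v(0) = 12, nous obtenons v(t) = 5·t + 12. De l'équation de la vitesse v(t) = 5·t + 12, nous substituons t = 3 pour obtenir v = 27.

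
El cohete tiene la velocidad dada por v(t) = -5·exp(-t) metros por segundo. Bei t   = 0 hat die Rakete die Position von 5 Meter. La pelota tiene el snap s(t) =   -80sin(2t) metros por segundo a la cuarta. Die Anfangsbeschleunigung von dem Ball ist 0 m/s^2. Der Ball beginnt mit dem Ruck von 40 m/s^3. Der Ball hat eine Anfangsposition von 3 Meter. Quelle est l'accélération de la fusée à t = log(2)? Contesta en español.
Debemos derivar nuestra ecuación de la velocidad v(t) = -5·exp(-t) 1 vez. Tomando d/dt de v(t), encontramos a(t) = 5·exp(-t). Usando a(t) = 5·exp(-t) y sustituyendo t = log(2), encontramos a = 5/2.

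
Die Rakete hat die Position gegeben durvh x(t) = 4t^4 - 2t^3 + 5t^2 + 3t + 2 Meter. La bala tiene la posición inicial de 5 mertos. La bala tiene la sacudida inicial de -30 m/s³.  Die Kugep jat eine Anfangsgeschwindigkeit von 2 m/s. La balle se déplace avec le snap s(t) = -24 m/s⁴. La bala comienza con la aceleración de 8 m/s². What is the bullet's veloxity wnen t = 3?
To solve this, we need to take 3 antiderivatives of our snap equation s(t) = -24. The integral of snap is jerk. Using j(0) = -30, we get j(t) = -24·t - 30. The antiderivative of jerk is acceleration. Using a(0) = 8, we get a(t) = -12·t^2 - 30·t + 8. The integral of acceleration, with v(0) = 2, gives velocity: v(t) = -4·t^3 - 15·t^2 + 8·t + 2. We have velocity v(t) = -4·t^3 - 15·t^2 + 8·t + 2. Substituting t = 3: v(3) = -217.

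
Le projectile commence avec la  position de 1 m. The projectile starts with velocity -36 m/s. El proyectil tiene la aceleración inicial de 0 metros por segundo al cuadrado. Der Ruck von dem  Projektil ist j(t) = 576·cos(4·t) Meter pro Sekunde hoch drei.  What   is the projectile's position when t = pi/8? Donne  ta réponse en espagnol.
Partiendo de la sacudida j(t) = 576·cos(4·t), tomamos 3 antiderivadas. Tomando ∫j(t)dt y aplicando a(0) = 0, encontramos a(t) = 144·sin(4·t). La antiderivada de la aceleración es la velocidad. Usando v(0) = -36, obtenemos v(t) = -36·cos(4·t). Integrando la velocidad y usando la condición inicial x(0) = 1, obtenemos x(t) = 1 - 9·sin(4·t). Usando x(t) = 1 - 9·sin(4·t) y sustituyendo t = pi/8, encontramos x = -8.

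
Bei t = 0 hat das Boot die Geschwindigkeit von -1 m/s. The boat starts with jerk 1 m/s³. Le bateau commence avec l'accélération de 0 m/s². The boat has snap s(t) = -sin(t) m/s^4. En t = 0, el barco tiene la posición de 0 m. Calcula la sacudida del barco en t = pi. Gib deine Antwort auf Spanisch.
Necesitamos integrar nuestra ecuación del snap s(t) = -sin(t) 1 vez. La antiderivada del snap, con j(0) = 1, da la sacudida: j(t) = cos(t). Usando j(t) = cos(t) y sustituyendo t = pi, encontramos j = -1.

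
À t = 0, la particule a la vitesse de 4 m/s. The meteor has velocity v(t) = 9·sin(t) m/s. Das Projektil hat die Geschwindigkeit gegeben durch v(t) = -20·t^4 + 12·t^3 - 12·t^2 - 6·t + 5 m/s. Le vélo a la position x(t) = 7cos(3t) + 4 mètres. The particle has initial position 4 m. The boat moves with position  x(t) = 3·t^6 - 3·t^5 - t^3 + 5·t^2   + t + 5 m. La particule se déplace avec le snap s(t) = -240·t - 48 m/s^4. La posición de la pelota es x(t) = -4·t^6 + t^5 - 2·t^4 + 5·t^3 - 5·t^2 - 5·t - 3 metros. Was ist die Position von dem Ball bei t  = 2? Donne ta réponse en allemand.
Mit x(t) = -4·t^6 + t^5 - 2·t^4 + 5·t^3 - 5·t^2 - 5·t - 3 und Einsetzen von t = 2, finden wir x = -249.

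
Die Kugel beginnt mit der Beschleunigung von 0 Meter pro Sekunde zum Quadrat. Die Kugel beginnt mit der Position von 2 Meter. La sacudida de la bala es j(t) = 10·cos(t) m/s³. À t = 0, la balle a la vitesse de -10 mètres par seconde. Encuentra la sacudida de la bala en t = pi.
Usando j(t) = 10·cos(t) y sustituyendo t = pi, encontramos j = -10.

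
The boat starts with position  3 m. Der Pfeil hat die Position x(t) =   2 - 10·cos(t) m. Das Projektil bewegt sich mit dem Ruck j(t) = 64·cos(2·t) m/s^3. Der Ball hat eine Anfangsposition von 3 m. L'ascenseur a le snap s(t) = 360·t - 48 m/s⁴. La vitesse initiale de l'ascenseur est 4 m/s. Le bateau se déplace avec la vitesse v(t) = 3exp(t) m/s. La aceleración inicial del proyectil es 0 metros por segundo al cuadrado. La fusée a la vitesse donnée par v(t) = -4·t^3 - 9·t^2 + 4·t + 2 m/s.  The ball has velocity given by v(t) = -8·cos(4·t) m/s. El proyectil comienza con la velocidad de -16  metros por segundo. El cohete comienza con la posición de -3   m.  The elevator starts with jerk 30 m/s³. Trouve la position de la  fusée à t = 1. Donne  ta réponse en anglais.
To find the answer, we compute 1 antiderivative of v(t) = -4·t^3 - 9·t^2 + 4·t + 2. The integral of velocity, with x(0) = -3, gives position: x(t) = -t^4 - 3·t^3 + 2·t^2 + 2·t - 3. We have position x(t) = -t^4 - 3·t^3 + 2·t^2 + 2·t - 3. Substituting t = 1: x(1) = -3.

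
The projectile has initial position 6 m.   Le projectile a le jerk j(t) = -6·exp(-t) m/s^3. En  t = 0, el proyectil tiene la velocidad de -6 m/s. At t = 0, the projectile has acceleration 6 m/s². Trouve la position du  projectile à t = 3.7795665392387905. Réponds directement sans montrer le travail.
x(3.7795665392387905) = 0.136995517863950.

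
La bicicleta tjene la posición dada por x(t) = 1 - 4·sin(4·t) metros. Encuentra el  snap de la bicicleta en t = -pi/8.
Partiendo de la posición x(t) = 1 - 4·sin(4·t), tomamos 4 derivadas. Tomando d/dt de x(t), encontramos v(t) = -16·cos(4·t). Derivando la velocidad, obtenemos la aceleración: a(t) = 64·sin(4·t). Tomando d/dt de a(t), encontramos j(t) = 256·cos(4·t). Tomando d/dt de j(t), encontramos s(t) = -1024·sin(4·t). Tenemos el snap s(t) = -1024·sin(4·t). Sustituyendo t = -pi/8: s(-pi/8) = 1024.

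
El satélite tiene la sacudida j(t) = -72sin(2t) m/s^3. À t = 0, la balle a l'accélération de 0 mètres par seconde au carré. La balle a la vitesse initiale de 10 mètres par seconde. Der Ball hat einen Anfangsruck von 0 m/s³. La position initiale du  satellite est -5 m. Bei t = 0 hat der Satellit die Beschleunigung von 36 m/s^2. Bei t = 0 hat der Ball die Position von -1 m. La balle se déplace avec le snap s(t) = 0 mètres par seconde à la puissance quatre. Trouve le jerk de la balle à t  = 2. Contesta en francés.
Nous devons intégrer notre équation du snap s(t) = 0 1 fois. En intégrant le snap et en utilisant la condition initiale j(0) = 0, nous obtenons j(t) = 0. Nous avons le jerk j(t) = 0. En substituant t = 2: j(2) = 0.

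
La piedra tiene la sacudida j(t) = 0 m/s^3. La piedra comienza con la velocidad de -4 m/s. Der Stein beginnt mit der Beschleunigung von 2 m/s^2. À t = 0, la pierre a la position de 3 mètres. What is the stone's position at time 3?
Starting from jerk j(t) = 0, we take 3 antiderivatives. The integral of jerk is acceleration. Using a(0) = 2, we get a(t) = 2. Taking ∫a(t)dt and applying v(0) = -4, we find v(t) = 2·t - 4. The antiderivative of velocity is position. Using x(0) = 3, we get x(t) = t^2 - 4·t + 3. Using x(t) = t^2 - 4·t + 3 and substituting t = 3, we find x = 0.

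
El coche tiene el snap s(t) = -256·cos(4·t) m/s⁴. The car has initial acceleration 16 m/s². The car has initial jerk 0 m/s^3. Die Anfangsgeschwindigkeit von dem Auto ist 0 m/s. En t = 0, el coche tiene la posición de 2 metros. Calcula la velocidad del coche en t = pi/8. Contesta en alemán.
Wir müssen die Stammfunktion unserer Gleichung für den Snap s(t) = -256·cos(4·t) 3-mal finden. Durch Integration von dem Snap und Verwendung der Anfangsbedingung j(0) = 0, erhalten wir j(t) = -64·sin(4·t). Mit ∫j(t)dt und Anwendung von a(0) = 16, finden wir a(t) = 16·cos(4·t). Das Integral von der Beschleunigung, mit v(0) = 0, ergibt die Geschwindigkeit: v(t) = 4·sin(4·t). Wir haben die Geschwindigkeit v(t) = 4·sin(4·t). Durch Einsetzen von t = pi/8: v(pi/8) = 4.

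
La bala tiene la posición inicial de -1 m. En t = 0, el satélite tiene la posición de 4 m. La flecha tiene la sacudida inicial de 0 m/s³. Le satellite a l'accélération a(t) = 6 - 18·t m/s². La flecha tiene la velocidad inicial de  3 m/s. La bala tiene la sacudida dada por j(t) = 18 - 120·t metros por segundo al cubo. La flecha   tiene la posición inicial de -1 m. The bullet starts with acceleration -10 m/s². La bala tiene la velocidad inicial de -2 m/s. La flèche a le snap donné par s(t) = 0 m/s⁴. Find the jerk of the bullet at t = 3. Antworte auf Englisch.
From the given jerk equation j(t) = 18 - 120·t, we substitute t = 3 to get j = -342.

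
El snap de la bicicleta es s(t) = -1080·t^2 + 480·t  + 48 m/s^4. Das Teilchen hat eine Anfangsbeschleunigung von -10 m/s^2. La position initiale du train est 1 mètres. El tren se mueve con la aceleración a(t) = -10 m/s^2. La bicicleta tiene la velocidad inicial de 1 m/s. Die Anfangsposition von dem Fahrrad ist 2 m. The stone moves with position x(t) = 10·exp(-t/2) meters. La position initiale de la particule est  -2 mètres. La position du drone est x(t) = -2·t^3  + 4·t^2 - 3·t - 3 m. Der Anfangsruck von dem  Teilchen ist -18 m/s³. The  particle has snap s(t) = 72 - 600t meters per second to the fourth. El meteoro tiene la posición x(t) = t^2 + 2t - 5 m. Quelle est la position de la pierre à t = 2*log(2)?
Nous avons la position x(t) = 10·exp(-t/2). En substituant t = 2*log(2): x(2*log(2)) = 5.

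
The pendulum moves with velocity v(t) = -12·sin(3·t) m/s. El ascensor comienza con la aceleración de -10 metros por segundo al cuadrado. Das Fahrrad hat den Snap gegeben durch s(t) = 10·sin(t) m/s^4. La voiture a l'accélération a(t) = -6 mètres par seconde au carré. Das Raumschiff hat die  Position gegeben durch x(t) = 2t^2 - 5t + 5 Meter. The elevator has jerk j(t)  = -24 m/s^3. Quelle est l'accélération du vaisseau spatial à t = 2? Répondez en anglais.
To solve this, we need to take 2 derivatives of our position equation x(t) = 2·t^2 - 5·t + 5. The derivative of position gives velocity: v(t) = 4·t - 5. Taking d/dt of v(t), we find a(t) = 4. From the given acceleration equation a(t) = 4, we substitute t = 2 to get a = 4.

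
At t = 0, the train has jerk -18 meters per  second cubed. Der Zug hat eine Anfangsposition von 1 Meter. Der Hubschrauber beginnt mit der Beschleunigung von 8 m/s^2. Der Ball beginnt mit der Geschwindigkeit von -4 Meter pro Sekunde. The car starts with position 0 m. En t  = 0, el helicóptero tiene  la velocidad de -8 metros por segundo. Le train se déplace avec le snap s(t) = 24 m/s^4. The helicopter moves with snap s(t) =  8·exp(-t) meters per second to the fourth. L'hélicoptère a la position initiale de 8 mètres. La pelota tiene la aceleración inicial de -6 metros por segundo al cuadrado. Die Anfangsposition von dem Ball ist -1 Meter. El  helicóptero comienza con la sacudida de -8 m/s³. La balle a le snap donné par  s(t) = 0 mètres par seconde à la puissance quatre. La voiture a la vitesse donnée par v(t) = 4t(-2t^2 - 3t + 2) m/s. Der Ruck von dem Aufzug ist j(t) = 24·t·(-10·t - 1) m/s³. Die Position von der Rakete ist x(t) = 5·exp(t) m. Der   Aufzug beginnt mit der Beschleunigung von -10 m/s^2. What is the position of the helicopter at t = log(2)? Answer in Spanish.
Debemos encontrar la antiderivada de nuestra ecuación del snap s(t) = 8·exp(-t) 4 veces. Integrando el snap y usando la condición inicial j(0) = -8, obtenemos j(t) = -8·exp(-t). La antiderivada de la sacudida es la aceleración. Usando a(0) = 8, obtenemos a(t) = 8·exp(-t). Tomando ∫a(t)dt y aplicando v(0) = -8, encontramos v(t) = -8·exp(-t). Integrando la velocidad y usando la condición inicial x(0) = 8, obtenemos x(t) = 8·exp(-t). De la ecuación de la posición x(t) = 8·exp(-t), sustituimos t = log(2) para obtener x = 4.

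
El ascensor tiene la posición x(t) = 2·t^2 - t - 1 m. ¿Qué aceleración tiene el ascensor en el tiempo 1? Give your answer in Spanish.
Debemos derivar nuestra ecuación de la posición x(t) = 2·t^2 - t - 1 2 veces. Derivando la posición, obtenemos la velocidad: v(t) = 4·t - 1. Derivando la velocidad, obtenemos la aceleración: a(t) = 4. De la ecuación de la aceleración a(t) = 4, sustituimos t = 1 para obtener a = 4.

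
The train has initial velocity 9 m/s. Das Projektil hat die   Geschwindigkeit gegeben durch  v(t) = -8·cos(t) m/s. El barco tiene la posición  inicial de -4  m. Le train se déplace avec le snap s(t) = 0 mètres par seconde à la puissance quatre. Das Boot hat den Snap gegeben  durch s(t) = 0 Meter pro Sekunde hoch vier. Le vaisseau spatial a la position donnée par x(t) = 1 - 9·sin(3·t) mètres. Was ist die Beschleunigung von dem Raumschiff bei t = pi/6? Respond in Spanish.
Partiendo de la posición x(t) = 1 - 9·sin(3·t), tomamos 2 derivadas. Derivando la posición, obtenemos la velocidad: v(t) = -27·cos(3·t). La derivada de la velocidad da la aceleración: a(t) = 81·sin(3·t). Tenemos la aceleración a(t) = 81·sin(3·t). Sustituyendo t = pi/6: a(pi/6) = 81.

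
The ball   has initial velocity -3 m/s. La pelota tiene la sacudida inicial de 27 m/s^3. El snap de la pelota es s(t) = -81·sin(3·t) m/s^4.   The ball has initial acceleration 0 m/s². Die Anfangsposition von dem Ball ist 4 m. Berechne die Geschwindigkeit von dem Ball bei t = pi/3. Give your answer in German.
Um dies zu lösen, müssen wir 3 Stammfunktionen unserer Gleichung für den Snap s(t) = -81·sin(3·t) finden. Die Stammfunktion von dem Snap ist der Ruck. Mit j(0) = 27 erhalten wir j(t) = 27·cos(3·t). Das Integral von dem Ruck, mit a(0) = 0, ergibt die Beschleunigung: a(t) = 9·sin(3·t). Durch Integration von der Beschleunigung und Verwendung der Anfangsbedingung v(0) = -3, erhalten wir v(t) = -3·cos(3·t). Mit v(t) = -3·cos(3·t) und Einsetzen von t = pi/3, finden wir v = 3.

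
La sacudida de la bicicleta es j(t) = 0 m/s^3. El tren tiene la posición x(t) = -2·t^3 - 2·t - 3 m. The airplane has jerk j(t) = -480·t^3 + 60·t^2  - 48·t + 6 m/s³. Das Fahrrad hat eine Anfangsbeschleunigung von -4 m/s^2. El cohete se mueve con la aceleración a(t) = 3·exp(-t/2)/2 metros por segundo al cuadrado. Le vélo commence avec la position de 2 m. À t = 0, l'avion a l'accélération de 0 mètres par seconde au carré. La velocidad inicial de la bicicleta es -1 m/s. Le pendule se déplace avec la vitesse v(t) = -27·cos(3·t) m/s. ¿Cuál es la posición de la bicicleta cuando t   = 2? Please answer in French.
Nous devons intégrer notre équation du jerk j(t) = 0 3 fois. L'intégrale du jerk est l'accélération. En utilisant a(0) = -4, nous obtenons a(t) = -4. En prenant ∫a(t)dt et en appliquant v(0) = -1, nous trouvons v(t) = -4·t - 1. La primitive de la vitesse, avec x(0) = 2, donne la position: x(t) = -2·t^2 - t + 2. De l'équation de la position x(t) = -2·t^2 - t + 2, nous substituons t = 2 pour obtenir x = -8.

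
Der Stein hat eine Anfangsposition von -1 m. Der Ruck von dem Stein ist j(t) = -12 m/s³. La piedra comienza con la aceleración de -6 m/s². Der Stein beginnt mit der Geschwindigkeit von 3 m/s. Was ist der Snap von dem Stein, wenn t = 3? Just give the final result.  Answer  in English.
The snap at t = 3 is s = 0.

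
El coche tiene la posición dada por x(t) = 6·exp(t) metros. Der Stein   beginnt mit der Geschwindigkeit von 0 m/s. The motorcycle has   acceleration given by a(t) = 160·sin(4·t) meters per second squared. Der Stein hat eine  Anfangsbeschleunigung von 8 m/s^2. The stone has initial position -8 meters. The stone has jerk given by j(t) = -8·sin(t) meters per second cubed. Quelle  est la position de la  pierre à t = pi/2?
En partant du jerk j(t) = -8·sin(t), nous prenons 3 primitives. L'intégrale du jerk est l'accélération. En utilisant a(0) = 8, nous obtenons a(t) = 8·cos(t). En intégrant l'accélération et en utilisant la condition initiale v(0) = 0, nous obtenons v(t) = 8·sin(t). L'intégrale de la vitesse est la position. En utilisant x(0) = -8, nous obtenons x(t) = -8·cos(t). Nous avons la position x(t) = -8·cos(t). En substituant t = pi/2: x(pi/2) = 0.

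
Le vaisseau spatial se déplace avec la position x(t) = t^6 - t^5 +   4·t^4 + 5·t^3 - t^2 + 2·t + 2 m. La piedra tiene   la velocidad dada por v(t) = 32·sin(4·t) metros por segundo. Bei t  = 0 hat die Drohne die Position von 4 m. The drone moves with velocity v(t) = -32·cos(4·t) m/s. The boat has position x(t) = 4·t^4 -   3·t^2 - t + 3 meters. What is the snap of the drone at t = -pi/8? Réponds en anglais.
We must differentiate our velocity equation v(t) = -32·cos(4·t) 3 times. Taking d/dt of v(t), we find a(t) = 128·sin(4·t). Differentiating acceleration, we get jerk: j(t) = 512·cos(4·t). The derivative of jerk gives snap: s(t) = -2048·sin(4·t). Using s(t) = -2048·sin(4·t) and substituting t = -pi/8, we find s = 2048.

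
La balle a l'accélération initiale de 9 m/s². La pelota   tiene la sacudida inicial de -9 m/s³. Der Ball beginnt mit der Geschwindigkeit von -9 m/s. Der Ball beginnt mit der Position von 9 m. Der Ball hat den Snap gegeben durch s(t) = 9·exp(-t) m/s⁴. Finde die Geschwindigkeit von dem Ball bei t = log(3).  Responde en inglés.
To find the answer, we compute 3 antiderivatives of s(t) = 9·exp(-t). Integrating snap and using the initial condition j(0) = -9, we get j(t) = -9·exp(-t). Integrating jerk and using the initial condition a(0) = 9, we get a(t) = 9·exp(-t). Integrating acceleration and using the initial condition v(0) = -9, we get v(t) = -9·exp(-t). We have velocity v(t) = -9·exp(-t). Substituting t = log(3): v(log(3)) = -3.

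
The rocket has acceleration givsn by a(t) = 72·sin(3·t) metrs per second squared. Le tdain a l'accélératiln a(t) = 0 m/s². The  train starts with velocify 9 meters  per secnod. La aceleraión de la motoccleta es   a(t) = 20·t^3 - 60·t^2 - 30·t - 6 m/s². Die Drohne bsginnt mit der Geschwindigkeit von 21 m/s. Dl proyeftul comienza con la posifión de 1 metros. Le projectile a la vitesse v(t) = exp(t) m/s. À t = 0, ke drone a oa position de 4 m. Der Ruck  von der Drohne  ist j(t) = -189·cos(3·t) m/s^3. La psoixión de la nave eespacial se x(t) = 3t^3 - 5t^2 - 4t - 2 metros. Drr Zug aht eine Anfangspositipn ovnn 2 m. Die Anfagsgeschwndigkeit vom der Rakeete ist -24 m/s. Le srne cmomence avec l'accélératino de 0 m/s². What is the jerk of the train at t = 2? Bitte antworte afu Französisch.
Nous devons dériver notre équation de l'accélération a(t) = 0 1 fois. En prenant d/dt de a(t), nous trouvons j(t) = 0. De l'équation du jerk j(t) = 0, nous substituons t = 2 pour obtenir j = 0.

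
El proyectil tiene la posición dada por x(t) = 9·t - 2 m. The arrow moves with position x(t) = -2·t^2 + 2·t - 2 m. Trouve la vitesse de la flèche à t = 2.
En partant de la position x(t) = -2·t^2 + 2·t - 2, nous prenons 1 dérivée. En prenant d/dt de x(t), nous trouvons v(t) = 2 - 4·t. De l'équation de la vitesse v(t) = 2 - 4·t, nous substituons t = 2 pour obtenir v = -6.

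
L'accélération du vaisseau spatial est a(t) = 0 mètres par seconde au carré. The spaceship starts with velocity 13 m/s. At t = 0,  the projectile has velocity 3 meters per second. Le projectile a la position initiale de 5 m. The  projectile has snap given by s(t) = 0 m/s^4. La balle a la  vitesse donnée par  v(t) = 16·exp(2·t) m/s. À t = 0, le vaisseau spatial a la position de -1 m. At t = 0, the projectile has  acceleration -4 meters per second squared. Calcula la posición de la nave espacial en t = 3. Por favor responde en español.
Partiendo de la aceleración a(t) = 0, tomamos 2 antiderivadas. Integrando la aceleración y usando la condición inicial v(0) = 13, obtenemos v(t) = 13. Tomando ∫v(t)dt y aplicando x(0) = -1, encontramos x(t) = 13·t - 1. De la ecuación de la posición x(t) = 13·t - 1, sustituimos t = 3 para obtener x = 38.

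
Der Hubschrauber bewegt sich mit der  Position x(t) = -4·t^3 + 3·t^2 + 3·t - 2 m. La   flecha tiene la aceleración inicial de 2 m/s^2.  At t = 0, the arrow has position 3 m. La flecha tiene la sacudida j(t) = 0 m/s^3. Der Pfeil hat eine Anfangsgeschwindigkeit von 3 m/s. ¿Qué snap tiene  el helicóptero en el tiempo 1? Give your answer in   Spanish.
Para resolver esto, necesitamos tomar 4 derivadas de nuestra ecuación de la posición x(t) = -4·t^3 + 3·t^2 + 3·t - 2. Tomando d/dt de x(t), encontramos v(t) = -12·t^2 + 6·t + 3. Tomando d/dt de v(t), encontramos a(t) = 6 - 24·t. Derivando la aceleración, obtenemos la sacudida: j(t) = -24. La derivada de la sacudida da el snap: s(t) = 0. Tenemos el snap s(t) = 0. Sustituyendo t = 1: s(1) = 0.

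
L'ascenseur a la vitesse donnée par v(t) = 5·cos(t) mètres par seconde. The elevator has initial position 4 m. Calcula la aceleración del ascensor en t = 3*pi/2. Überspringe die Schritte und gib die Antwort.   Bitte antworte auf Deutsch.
Bei t = 3*pi/2, a = 5.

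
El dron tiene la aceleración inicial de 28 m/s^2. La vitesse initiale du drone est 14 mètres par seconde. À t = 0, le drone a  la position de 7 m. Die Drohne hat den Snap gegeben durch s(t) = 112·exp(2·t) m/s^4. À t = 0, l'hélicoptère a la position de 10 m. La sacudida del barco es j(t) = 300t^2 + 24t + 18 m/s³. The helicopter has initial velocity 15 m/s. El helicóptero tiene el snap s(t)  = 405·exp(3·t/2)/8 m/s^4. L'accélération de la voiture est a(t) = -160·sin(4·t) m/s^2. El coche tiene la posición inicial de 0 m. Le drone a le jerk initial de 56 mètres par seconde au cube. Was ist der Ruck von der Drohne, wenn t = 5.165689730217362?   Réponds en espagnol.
Debemos encontrar la antiderivada de nuestra ecuación del snap s(t) = 112·exp(2·t) 1 vez. La integral del snap, con j(0) = 56, da la sacudida: j(t) = 56·exp(2·t). De la ecuación de la sacudida j(t) = 56·exp(2·t), sustituimos t = 5.165689730217362 para obtener j = 1718102.68731635.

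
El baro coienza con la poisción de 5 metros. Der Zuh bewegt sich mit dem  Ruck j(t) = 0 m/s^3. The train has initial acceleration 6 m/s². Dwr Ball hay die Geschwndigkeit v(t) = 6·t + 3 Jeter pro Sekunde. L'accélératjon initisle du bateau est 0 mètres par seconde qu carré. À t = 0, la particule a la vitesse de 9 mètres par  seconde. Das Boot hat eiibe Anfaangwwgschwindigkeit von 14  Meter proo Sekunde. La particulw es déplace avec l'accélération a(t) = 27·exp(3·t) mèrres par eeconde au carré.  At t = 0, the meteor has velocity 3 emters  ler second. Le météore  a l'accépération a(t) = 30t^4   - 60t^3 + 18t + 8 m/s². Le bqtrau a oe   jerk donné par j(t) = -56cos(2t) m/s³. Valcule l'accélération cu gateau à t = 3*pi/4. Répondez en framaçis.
Nous devons trouver l'intégrale de notre équation du jerk j(t) = -56·cos(2·t) 1 fois. En prenant ∫j(t)dt et en appliquant a(0) = 0, nous trouvons a(t) = -28·sin(2·t). De l'équation de l'accélération a(t) = -28·sin(2·t), nous substituons t = 3*pi/4 pour obtenir a = 28.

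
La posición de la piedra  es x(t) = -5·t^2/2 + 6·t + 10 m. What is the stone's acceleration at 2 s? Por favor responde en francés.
En partant de la position x(t) = -5·t^2/2 + 6·t + 10, nous prenons 2 dérivées. La dérivée de la position donne la vitesse: v(t) = 6 - 5·t. En prenant d/dt de v(t), nous trouvons a(t) = -5. En utilisant a(t) = -5 et en substituant t = 2, nous trouvons a = -5.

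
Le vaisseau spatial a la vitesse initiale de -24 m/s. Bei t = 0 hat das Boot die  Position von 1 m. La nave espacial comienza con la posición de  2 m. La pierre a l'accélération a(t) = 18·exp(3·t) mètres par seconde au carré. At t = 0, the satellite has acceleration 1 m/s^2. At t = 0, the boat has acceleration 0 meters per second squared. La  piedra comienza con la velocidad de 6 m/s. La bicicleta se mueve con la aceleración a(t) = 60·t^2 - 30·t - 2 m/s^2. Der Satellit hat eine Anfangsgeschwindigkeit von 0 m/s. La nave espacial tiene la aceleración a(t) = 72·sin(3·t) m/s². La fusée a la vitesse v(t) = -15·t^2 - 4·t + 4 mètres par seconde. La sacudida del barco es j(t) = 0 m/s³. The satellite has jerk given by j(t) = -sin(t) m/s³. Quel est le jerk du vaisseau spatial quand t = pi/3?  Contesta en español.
Debemos derivar nuestra ecuación de la aceleración a(t) = 72·sin(3·t) 1 vez. La derivada de la aceleración da la sacudida: j(t) = 216·cos(3·t). Usando j(t) = 216·cos(3·t) y sustituyendo t = pi/3, encontramos j = -216.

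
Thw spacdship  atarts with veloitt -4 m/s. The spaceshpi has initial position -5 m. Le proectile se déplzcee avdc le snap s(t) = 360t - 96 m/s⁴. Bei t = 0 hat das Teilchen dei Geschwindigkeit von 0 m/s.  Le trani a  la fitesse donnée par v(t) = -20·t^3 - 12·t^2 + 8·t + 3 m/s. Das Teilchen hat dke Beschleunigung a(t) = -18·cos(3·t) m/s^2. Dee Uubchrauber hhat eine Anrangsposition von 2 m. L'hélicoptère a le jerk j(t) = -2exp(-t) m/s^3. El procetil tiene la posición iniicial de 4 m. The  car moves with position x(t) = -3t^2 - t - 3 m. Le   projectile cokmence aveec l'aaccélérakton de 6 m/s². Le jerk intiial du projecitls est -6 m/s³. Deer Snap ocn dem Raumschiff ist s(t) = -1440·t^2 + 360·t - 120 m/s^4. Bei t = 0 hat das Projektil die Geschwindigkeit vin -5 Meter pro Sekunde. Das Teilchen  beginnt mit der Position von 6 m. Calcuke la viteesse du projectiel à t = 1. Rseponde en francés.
En partant du snap s(t) = 360·t - 96, nous prenons 3 primitives. En prenant ∫s(t)dt et en appliquant j(0) = -6, nous trouvons j(t) = 180·t^2 - 96·t - 6. L'intégrale du jerk est l'accélération. En utilisant a(0) = 6, nous obtenons a(t) = 60·t^3 - 48·t^2 - 6·t + 6. En prenant ∫a(t)dt et en appliquant v(0) = -5, nous trouvons v(t) = 15·t^4 - 16·t^3 - 3·t^2 + 6·t - 5. Nous avons la vitesse v(t) = 15·t^4 - 16·t^3 - 3·t^2 + 6·t - 5. En substituant t = 1: v(1) = -3.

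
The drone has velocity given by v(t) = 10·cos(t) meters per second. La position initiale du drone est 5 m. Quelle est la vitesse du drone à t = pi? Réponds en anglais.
We have velocity v(t) = 10·cos(t). Substituting t = pi: v(pi) = -10.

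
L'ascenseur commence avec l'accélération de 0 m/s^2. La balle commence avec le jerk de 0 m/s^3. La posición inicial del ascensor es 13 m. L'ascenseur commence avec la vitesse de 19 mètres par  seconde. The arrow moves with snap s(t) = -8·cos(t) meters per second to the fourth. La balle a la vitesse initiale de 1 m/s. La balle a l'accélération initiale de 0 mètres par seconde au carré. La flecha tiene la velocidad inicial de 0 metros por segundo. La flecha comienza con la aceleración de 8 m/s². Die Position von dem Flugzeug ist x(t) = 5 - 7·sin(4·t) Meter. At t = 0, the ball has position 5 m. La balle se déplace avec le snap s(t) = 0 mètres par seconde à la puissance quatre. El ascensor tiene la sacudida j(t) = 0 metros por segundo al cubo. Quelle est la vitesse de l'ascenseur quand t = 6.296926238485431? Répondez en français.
En partant du jerk j(t) = 0, nous prenons 2 intégrales. En prenant ∫j(t)dt et en appliquant a(0) = 0, nous trouvons a(t) = 0. L'intégrale de l'accélération, avec v(0) = 19, donne la vitesse: v(t) = 19. Nous avons la vitesse v(t) = 19. En substituant t = 6.296926238485431: v(6.296926238485431) = 19.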